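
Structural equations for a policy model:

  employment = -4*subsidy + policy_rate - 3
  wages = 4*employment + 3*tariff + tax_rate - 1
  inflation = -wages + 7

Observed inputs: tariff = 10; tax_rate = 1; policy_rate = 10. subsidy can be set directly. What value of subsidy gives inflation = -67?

Substituting into the employment equation gives employment = -4*subsidy + 7.
So wages = -16*subsidy + 58.
Substituting into the inflation equation gives inflation = 16*subsidy - 51.
Solve 16*subsidy - 51 = -67: subsidy = (-67 + 51) / 16 = -1.

subsidy = -1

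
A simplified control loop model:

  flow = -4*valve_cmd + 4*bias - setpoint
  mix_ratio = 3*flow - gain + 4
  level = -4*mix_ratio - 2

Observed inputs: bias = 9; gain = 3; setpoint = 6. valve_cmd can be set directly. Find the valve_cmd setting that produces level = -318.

valve_cmd = 1

Substituting into the flow equation gives flow = -4*valve_cmd + 30.
Substituting into the mix_ratio equation gives mix_ratio = -12*valve_cmd + 91.
Substituting into the level equation gives level = 48*valve_cmd - 366.
Solve 48*valve_cmd - 366 = -318: valve_cmd = (-318 + 366) / 48 = 1.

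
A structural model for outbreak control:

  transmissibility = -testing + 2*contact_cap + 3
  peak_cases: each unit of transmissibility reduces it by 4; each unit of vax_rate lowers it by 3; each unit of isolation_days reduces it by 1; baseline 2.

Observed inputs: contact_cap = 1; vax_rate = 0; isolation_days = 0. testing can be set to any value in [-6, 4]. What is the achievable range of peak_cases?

Substituting into the transmissibility equation gives transmissibility = -testing + 5.
Substituting into the peak_cases equation gives peak_cases = 4*testing - 18.
Linear in testing, so extremes are at the endpoints: testing = -6 gives peak_cases = -42; testing = 4 gives peak_cases = -2.

-42 to -2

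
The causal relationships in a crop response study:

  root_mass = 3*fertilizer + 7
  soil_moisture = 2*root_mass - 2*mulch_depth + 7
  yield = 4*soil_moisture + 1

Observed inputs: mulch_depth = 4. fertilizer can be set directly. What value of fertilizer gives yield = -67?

Substituting into the soil_moisture equation gives soil_moisture = 6*fertilizer + 13.
Substituting into the yield equation gives yield = 24*fertilizer + 53.
Solve 24*fertilizer + 53 = -67: fertilizer = (-67 - 53) / 24 = -5.

fertilizer = -5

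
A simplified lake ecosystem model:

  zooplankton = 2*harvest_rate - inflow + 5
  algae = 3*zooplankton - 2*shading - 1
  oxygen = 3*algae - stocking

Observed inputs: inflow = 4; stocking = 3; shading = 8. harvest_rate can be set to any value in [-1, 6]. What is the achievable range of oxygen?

-63 to 63

Substituting into the zooplankton equation gives zooplankton = 2*harvest_rate + 1.
So algae = 6*harvest_rate - 14.
Substituting into the oxygen equation gives oxygen = 18*harvest_rate - 45.
Linear in harvest_rate, so extremes are at the endpoints: harvest_rate = -1 gives oxygen = -63; harvest_rate = 6 gives oxygen = 63.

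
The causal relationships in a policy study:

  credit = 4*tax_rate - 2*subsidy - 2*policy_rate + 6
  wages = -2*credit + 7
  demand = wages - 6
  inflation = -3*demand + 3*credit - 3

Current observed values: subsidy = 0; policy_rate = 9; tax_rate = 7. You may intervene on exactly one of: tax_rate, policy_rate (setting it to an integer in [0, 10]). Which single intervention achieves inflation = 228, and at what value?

Intervening on tax_rate: inflation = 36*tax_rate - 114. Reaching 228 requires tax_rate = 19/2, not an integer.
Intervening on policy_rate: with other inputs at their observed values, inflation = -18*policy_rate + 300. Solving for 228 gives policy_rate = 4, within [0, 10].

set policy_rate = 4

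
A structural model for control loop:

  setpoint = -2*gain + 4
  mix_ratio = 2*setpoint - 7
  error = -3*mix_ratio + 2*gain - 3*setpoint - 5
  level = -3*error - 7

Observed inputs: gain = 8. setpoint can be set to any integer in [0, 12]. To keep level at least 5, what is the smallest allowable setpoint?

Intervening on setpoint fixes its value directly, overriding its dependence on gain.
Substituting into the error equation gives error = -9*setpoint + 32.
level becomes 27*setpoint - 103.
Require 27*setpoint - 103 ≥ 5, so setpoint ≥ 4.
The smallest integer in [0, 12] satisfying this is 4.

setpoint = 4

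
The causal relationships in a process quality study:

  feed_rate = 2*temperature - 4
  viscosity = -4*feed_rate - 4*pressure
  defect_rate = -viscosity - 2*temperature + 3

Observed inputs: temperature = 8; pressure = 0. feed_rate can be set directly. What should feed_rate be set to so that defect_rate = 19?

Intervening on feed_rate fixes its value directly, overriding its dependence on temperature.
Substituting into the viscosity equation gives viscosity = -4*feed_rate.
So defect_rate = 4*feed_rate - 13.
Solve 4*feed_rate - 13 = 19: feed_rate = (19 + 13) / 4 = 8.

feed_rate = 8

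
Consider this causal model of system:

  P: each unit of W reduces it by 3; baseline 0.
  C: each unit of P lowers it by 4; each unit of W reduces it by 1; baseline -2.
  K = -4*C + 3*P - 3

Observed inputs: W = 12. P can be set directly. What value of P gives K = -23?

P = -4

Intervening on P fixes its value directly, overriding its dependence on W.
Substituting into the C equation gives C = -4*P - 14.
K becomes 19*P + 53.
Solve 19*P + 53 = -23: P = (-23 - 53) / 19 = -4.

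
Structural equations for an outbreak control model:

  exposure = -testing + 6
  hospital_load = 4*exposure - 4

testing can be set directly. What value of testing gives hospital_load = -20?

testing = 10

Substituting into the hospital_load equation gives hospital_load = -4*testing + 20.
Solve -4*testing + 20 = -20: testing = (-20 - 20) / -4 = 10.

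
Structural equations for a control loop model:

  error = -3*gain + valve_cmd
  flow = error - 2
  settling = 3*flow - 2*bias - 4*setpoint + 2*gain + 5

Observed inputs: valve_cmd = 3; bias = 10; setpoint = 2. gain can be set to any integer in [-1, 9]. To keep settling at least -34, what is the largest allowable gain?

Substituting into the error equation gives error = -3*gain + 3.
flow becomes -3*gain + 1.
This gives settling = -7*gain - 20.
Require -7*gain - 20 ≥ -34, so gain ≤ 2.
The largest integer in [-1, 9] satisfying this is 2.

gain = 2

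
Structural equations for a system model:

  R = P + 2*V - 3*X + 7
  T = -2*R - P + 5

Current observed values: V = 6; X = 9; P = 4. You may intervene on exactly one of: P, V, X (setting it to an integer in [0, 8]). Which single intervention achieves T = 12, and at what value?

Intervening on P: with other inputs at their observed values, T = -3*P + 21. Solving for 12 gives P = 3, within [0, 8].
Intervening on V: T = -4*V + 33. Reaching 12 requires V = 21/4, not an integer.
Intervening on X: T = 6*X - 45. Reaching 12 requires X = 19/2, not an integer.

set P = 3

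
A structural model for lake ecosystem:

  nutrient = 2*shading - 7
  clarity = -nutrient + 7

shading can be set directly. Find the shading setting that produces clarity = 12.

Substituting into the clarity equation gives clarity = -2*shading + 14.
Solve -2*shading + 14 = 12: shading = (12 - 14) / -2 = 1.

shading = 1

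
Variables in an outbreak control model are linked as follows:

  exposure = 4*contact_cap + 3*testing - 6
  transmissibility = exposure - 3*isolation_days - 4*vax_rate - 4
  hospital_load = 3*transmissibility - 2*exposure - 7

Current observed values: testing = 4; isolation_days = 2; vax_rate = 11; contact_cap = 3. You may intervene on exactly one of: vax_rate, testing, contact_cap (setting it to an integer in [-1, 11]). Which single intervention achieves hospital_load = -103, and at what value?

Intervening on vax_rate: with other inputs at their observed values, hospital_load = -12*vax_rate - 19. Solving for -103 gives vax_rate = 7, within [-1, 11].
Intervening on testing: hospital_load = 3*testing - 163. Reaching -103 requires testing = 20, outside [-1, 11].
Intervening on contact_cap: hospital_load = 4*contact_cap - 163. Reaching -103 requires contact_cap = 15, outside [-1, 11].

set vax_rate = 7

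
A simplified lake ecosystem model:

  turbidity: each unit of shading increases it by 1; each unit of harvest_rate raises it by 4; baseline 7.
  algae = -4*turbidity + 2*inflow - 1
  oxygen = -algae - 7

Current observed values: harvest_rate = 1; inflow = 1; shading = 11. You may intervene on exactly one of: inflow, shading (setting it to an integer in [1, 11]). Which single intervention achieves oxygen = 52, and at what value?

Intervening on inflow: oxygen = -2*inflow + 82. Reaching 52 requires inflow = 15, outside [1, 11].
Intervening on shading: with other inputs at their observed values, oxygen = 4*shading + 36. Solving for 52 gives shading = 4, within [1, 11].

set shading = 4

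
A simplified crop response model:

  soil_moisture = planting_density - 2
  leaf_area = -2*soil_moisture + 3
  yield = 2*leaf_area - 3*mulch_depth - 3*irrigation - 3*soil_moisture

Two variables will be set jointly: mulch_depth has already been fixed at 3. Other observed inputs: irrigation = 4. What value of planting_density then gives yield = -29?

planting_density = 4

With mulch_depth held at 3:
Substituting into the leaf_area equation gives leaf_area = -2*planting_density + 7.
This gives yield = -7*planting_density - 1.
Solve -7*planting_density - 1 = -29: planting_density = (-29 + 1) / -7 = 4.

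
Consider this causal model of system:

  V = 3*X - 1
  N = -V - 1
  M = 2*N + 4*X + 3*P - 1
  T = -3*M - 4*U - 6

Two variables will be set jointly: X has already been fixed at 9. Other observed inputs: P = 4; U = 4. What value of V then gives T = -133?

With X held at 9:
Intervening on V fixes its value directly, overriding its dependence on X.
Substituting into the M equation gives M = -2*V + 45.
T becomes 6*V - 157.
Solve 6*V - 157 = -133: V = (-133 + 157) / 6 = 4.

V = 4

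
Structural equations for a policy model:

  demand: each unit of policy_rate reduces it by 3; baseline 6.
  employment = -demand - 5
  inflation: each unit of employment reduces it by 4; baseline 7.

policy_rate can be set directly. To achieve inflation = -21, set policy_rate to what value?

policy_rate = 6

Substituting into the employment equation gives employment = 3*policy_rate - 11.
Substituting into the inflation equation gives inflation = -12*policy_rate + 51.
Solve -12*policy_rate + 51 = -21: policy_rate = (-21 - 51) / -12 = 6.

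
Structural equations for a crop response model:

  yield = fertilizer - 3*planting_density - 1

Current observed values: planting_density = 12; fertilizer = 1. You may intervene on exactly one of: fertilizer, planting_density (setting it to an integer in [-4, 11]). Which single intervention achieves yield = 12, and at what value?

Intervening on fertilizer: yield = fertilizer - 37. Reaching 12 requires fertilizer = 49, outside [-4, 11].
Intervening on planting_density: with other inputs at their observed values, yield = -3*planting_density. Solving for 12 gives planting_density = -4, within [-4, 11].

set planting_density = -4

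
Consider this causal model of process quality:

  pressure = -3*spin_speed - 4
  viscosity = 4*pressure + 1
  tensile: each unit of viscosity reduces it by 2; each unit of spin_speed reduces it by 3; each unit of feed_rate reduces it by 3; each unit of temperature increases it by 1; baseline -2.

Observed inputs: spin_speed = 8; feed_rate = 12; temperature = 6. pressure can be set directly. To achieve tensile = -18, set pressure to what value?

pressure = -5

Intervening on pressure fixes its value directly, overriding its dependence on spin_speed.
Substituting into the tensile equation gives tensile = -8*pressure - 58.
Solve -8*pressure - 58 = -18: pressure = (-18 + 58) / -8 = -5.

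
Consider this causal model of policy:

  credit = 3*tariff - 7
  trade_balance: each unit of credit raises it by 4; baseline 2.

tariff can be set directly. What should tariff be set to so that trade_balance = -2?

Substituting into the trade_balance equation gives trade_balance = 12*tariff - 26.
Solve 12*tariff - 26 = -2: tariff = (-2 + 26) / 12 = 2.

tariff = 2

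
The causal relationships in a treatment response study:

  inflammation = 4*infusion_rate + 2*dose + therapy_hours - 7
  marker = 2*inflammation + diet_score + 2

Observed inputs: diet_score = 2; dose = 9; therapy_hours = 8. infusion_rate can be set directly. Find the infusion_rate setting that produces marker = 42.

Substituting into the inflammation equation gives inflammation = 4*infusion_rate + 19.
This gives marker = 8*infusion_rate + 42.
Solve 8*infusion_rate + 42 = 42: infusion_rate = (42 - 42) / 8 = 0.

infusion_rate = 0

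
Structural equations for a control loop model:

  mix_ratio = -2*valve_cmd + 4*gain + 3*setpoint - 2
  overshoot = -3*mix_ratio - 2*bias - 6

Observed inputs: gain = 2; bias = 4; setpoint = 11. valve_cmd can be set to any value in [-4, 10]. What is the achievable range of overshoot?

Substituting into the mix_ratio equation gives mix_ratio = -2*valve_cmd + 39.
Substituting into the overshoot equation gives overshoot = 6*valve_cmd - 131.
Linear in valve_cmd, so extremes are at the endpoints: valve_cmd = -4 gives overshoot = -155; valve_cmd = 10 gives overshoot = -71.

-155 to -71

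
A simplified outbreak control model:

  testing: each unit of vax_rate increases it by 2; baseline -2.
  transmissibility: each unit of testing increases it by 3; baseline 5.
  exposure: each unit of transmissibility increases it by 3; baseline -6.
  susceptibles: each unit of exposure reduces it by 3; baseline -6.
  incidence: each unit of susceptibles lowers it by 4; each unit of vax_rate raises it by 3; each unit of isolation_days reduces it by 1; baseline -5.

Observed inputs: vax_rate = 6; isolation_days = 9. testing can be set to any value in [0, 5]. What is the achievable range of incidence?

Intervening on testing fixes its value directly, overriding its dependence on vax_rate.
Substituting into the exposure equation gives exposure = 9*testing + 9.
Substituting into the susceptibles equation gives susceptibles = -27*testing - 33.
Substituting into the incidence equation gives incidence = 108*testing + 136.
Linear in testing, so extremes are at the endpoints: testing = 0 gives incidence = 136; testing = 5 gives incidence = 676.

136 to 676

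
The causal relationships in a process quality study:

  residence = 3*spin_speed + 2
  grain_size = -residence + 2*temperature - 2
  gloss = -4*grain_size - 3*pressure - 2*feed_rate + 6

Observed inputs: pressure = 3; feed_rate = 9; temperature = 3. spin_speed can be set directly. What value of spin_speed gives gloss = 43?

Substituting into the grain_size equation gives grain_size = -3*spin_speed + 2.
So gloss = 12*spin_speed - 29.
Solve 12*spin_speed - 29 = 43: spin_speed = (43 + 29) / 12 = 6.

spin_speed = 6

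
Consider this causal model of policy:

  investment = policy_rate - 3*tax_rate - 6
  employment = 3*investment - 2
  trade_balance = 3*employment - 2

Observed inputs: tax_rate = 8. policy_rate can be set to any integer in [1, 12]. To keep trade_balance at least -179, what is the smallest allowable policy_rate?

Substituting into the investment equation gives investment = policy_rate - 30.
So employment = 3*policy_rate - 92.
This gives trade_balance = 9*policy_rate - 278.
Require 9*policy_rate - 278 ≥ -179, so policy_rate ≥ 11.
The smallest integer in [1, 12] satisfying this is 11.

policy_rate = 11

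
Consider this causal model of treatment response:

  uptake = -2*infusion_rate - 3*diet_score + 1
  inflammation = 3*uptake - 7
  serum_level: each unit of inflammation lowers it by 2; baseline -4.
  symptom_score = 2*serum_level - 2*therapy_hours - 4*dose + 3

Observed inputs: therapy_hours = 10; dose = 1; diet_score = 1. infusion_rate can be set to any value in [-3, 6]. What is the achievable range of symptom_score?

Substituting into the uptake equation gives uptake = -2*infusion_rate - 2.
This gives inflammation = -6*infusion_rate - 13.
So serum_level = 12*infusion_rate + 22.
So symptom_score = 24*infusion_rate + 23.
Linear in infusion_rate, so extremes are at the endpoints: infusion_rate = -3 gives symptom_score = -49; infusion_rate = 6 gives symptom_score = 167.

-49 to 167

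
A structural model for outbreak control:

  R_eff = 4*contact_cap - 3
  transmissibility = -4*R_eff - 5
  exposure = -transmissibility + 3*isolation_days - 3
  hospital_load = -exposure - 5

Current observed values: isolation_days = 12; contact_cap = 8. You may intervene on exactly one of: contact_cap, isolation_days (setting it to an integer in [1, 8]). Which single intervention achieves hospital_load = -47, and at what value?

Intervening on contact_cap: with other inputs at their observed values, hospital_load = -16*contact_cap - 31. Solving for -47 gives contact_cap = 1, within [1, 8].
Intervening on isolation_days: hospital_load = -3*isolation_days - 123. Reaching -47 requires isolation_days = -76/3, not an integer.

set contact_cap = 1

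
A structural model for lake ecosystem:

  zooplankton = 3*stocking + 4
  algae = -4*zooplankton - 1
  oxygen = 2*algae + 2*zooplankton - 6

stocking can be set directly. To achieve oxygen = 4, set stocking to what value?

stocking = -2

Substituting into the algae equation gives algae = -12*stocking - 17.
So oxygen = -18*stocking - 32.
Solve -18*stocking - 32 = 4: stocking = (4 + 32) / -18 = -2.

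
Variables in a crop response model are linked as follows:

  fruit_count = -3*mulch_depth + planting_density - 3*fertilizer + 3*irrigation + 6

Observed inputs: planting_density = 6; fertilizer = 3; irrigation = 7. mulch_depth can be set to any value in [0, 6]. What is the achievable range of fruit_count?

Substituting into the fruit_count equation gives fruit_count = -3*mulch_depth + 24.
Linear in mulch_depth, so extremes are at the endpoints: mulch_depth = 0 gives fruit_count = 24; mulch_depth = 6 gives fruit_count = 6.

6 to 24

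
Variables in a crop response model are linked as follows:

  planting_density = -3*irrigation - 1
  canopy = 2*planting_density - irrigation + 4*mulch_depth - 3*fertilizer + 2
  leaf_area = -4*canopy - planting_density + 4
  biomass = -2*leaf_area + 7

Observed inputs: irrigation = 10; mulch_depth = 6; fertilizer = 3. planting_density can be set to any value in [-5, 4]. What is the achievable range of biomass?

Intervening on planting_density fixes its value directly, overriding its dependence on irrigation.
Substituting into the canopy equation gives canopy = 2*planting_density + 7.
This gives leaf_area = -9*planting_density - 24.
So biomass = 18*planting_density + 55.
Linear in planting_density, so extremes are at the endpoints: planting_density = -5 gives biomass = -35; planting_density = 4 gives biomass = 127.

-35 to 127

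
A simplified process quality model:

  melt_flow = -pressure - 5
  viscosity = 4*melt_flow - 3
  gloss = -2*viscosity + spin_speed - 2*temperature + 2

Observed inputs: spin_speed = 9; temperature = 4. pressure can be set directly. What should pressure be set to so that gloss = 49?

Substituting into the viscosity equation gives viscosity = -4*pressure - 23.
gloss becomes 8*pressure + 49.
Solve 8*pressure + 49 = 49: pressure = (49 - 49) / 8 = 0.

pressure = 0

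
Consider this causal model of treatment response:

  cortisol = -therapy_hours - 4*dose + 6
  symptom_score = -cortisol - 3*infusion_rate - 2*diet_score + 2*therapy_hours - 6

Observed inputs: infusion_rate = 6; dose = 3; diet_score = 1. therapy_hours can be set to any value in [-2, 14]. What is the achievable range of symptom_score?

-26 to 22

Substituting into the cortisol equation gives cortisol = -therapy_hours - 6.
This gives symptom_score = 3*therapy_hours - 20.
Linear in therapy_hours, so extremes are at the endpoints: therapy_hours = -2 gives symptom_score = -26; therapy_hours = 14 gives symptom_score = 22.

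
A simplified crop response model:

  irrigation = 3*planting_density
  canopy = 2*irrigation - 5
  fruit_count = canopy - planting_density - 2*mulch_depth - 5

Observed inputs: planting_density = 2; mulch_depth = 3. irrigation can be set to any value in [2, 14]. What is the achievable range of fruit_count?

-14 to 10

Intervening on irrigation fixes its value directly, overriding its dependence on planting_density.
Substituting into the fruit_count equation gives fruit_count = 2*irrigation - 18.
Linear in irrigation, so extremes are at the endpoints: irrigation = 2 gives fruit_count = -14; irrigation = 14 gives fruit_count = 10.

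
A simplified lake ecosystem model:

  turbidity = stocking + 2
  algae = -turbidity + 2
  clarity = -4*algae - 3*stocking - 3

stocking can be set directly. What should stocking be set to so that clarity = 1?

stocking = 4

Substituting into the algae equation gives algae = -stocking.
Substituting into the clarity equation gives clarity = stocking - 3.
Solve stocking - 3 = 1: stocking = (1 + 3) / 1 = 4.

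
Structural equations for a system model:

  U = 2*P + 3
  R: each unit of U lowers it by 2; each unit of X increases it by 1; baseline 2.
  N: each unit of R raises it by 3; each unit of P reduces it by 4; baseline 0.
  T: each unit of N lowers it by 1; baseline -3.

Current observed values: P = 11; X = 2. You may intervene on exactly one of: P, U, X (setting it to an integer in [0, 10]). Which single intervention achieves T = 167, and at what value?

Intervening on P: T = 16*P + 3. Reaching 167 requires P = 41/4, not an integer.
Intervening on U: T = 6*U + 29. Reaching 167 requires U = 23, outside [0, 10].
Intervening on X: with other inputs at their observed values, T = -3*X + 185. Solving for 167 gives X = 6, within [0, 10].

set X = 6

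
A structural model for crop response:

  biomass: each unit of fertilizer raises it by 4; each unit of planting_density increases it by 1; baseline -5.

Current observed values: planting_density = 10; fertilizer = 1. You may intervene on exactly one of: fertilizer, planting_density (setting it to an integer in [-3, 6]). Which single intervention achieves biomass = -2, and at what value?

Intervening on fertilizer: biomass = 4*fertilizer + 5. Reaching -2 requires fertilizer = -7/4, not an integer.
Intervening on planting_density: with other inputs at their observed values, biomass = planting_density - 1. Solving for -2 gives planting_density = -1, within [-3, 6].

set planting_density = -1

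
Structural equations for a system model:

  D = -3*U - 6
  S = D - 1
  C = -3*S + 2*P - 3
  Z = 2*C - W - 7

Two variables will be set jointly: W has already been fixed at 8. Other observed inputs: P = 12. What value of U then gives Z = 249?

U = 10

With W held at 8:
Substituting into the S equation gives S = -3*U - 7.
Substituting into the C equation gives C = 9*U + 42.
Substituting into the Z equation gives Z = 18*U + 69.
Solve 18*U + 69 = 249: U = (249 - 69) / 18 = 10.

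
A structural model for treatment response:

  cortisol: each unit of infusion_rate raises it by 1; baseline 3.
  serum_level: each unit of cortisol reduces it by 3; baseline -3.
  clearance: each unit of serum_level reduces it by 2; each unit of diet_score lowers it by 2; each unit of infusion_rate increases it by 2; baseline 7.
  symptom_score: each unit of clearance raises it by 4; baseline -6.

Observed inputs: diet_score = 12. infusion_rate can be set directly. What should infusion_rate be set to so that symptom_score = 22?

infusion_rate = 0

Substituting into the serum_level equation gives serum_level = -3*infusion_rate - 12.
Substituting into the clearance equation gives clearance = 8*infusion_rate + 7.
This gives symptom_score = 32*infusion_rate + 22.
Solve 32*infusion_rate + 22 = 22: infusion_rate = (22 - 22) / 32 = 0.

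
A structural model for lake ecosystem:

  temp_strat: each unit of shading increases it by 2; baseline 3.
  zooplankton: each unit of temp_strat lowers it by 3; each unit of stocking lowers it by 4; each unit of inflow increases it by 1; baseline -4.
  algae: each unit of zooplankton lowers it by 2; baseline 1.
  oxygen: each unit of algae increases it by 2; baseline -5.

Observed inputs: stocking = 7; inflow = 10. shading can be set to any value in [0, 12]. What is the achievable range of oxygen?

Substituting into the zooplankton equation gives zooplankton = -6*shading - 31.
This gives algae = 12*shading + 63.
So oxygen = 24*shading + 121.
Linear in shading, so extremes are at the endpoints: shading = 0 gives oxygen = 121; shading = 12 gives oxygen = 409.

121 to 409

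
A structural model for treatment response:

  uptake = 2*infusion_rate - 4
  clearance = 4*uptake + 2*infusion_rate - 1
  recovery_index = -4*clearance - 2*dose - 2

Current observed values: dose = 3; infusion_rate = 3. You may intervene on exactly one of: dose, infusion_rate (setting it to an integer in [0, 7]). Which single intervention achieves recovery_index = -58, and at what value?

set dose = 2

Intervening on dose: with other inputs at their observed values, recovery_index = -2*dose - 54. Solving for -58 gives dose = 2, within [0, 7].
Intervening on infusion_rate: recovery_index = -40*infusion_rate + 60. Reaching -58 requires infusion_rate = 59/20, not an integer.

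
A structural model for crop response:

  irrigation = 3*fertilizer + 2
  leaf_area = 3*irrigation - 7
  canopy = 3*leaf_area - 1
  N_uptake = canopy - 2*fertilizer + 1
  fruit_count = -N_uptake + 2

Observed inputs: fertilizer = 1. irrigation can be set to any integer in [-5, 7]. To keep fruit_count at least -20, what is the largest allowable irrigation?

Intervening on irrigation fixes its value directly, overriding its dependence on fertilizer.
Substituting into the canopy equation gives canopy = 9*irrigation - 22.
So N_uptake = 9*irrigation - 23.
Substituting into the fruit_count equation gives fruit_count = -9*irrigation + 25.
Require -9*irrigation + 25 ≥ -20, so irrigation ≤ 5.
The largest integer in [-5, 7] satisfying this is 5.

irrigation = 5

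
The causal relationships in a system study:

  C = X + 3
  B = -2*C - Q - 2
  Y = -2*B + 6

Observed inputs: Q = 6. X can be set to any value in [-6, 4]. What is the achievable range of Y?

Substituting into the B equation gives B = -2*X - 14.
Substituting into the Y equation gives Y = 4*X + 34.
Linear in X, so extremes are at the endpoints: X = -6 gives Y = 10; X = 4 gives Y = 50.

10 to 50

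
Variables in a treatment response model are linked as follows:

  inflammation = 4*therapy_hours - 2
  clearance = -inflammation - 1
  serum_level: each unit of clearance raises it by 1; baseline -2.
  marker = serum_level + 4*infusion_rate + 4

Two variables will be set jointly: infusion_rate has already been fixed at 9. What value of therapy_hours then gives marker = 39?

therapy_hours = 0

With infusion_rate held at 9:
Substituting into the clearance equation gives clearance = -4*therapy_hours + 1.
Substituting into the serum_level equation gives serum_level = -4*therapy_hours - 1.
So marker = -4*therapy_hours + 39.
Solve -4*therapy_hours + 39 = 39: therapy_hours = (39 - 39) / -4 = 0.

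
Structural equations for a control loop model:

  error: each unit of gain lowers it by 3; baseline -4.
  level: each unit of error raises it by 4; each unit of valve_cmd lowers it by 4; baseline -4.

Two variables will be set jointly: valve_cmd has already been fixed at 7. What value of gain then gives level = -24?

gain = -2

With valve_cmd held at 7:
Substituting into the level equation gives level = -12*gain - 48.
Solve -12*gain - 48 = -24: gain = (-24 + 48) / -12 = -2.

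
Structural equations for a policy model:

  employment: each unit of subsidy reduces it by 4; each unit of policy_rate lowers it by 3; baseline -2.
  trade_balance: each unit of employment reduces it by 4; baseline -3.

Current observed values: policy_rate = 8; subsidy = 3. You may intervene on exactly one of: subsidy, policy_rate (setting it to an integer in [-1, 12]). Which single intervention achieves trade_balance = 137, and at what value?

set policy_rate = 7

Intervening on subsidy: trade_balance = 16*subsidy + 101. Reaching 137 requires subsidy = 9/4, not an integer.
Intervening on policy_rate: with other inputs at their observed values, trade_balance = 12*policy_rate + 53. Solving for 137 gives policy_rate = 7, within [-1, 12].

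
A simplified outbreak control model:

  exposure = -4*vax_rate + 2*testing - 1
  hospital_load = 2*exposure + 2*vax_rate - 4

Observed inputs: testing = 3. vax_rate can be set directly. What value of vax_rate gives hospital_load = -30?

vax_rate = 6

Substituting into the exposure equation gives exposure = -4*vax_rate + 5.
hospital_load becomes -6*vax_rate + 6.
Solve -6*vax_rate + 6 = -30: vax_rate = (-30 - 6) / -6 = 6.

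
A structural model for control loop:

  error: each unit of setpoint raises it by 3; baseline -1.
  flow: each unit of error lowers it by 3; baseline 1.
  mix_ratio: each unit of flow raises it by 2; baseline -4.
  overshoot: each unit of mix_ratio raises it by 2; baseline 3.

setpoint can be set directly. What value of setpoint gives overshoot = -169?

setpoint = 5

Substituting into the flow equation gives flow = -9*setpoint + 4.
mix_ratio becomes -18*setpoint + 4.
So overshoot = -36*setpoint + 11.
Solve -36*setpoint + 11 = -169: setpoint = (-169 - 11) / -36 = 5.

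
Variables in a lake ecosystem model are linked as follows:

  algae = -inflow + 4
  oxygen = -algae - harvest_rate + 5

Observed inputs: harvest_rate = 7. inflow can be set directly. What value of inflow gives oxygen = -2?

Substituting into the oxygen equation gives oxygen = inflow - 6.
Solve inflow - 6 = -2: inflow = (-2 + 6) / 1 = 4.

inflow = 4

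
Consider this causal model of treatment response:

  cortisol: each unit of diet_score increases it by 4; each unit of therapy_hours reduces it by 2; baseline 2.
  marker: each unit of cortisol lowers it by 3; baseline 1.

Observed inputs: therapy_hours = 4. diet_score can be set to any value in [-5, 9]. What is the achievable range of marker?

-89 to 79

Substituting into the cortisol equation gives cortisol = 4*diet_score - 6.
So marker = -12*diet_score + 19.
Linear in diet_score, so extremes are at the endpoints: diet_score = -5 gives marker = 79; diet_score = 9 gives marker = -89.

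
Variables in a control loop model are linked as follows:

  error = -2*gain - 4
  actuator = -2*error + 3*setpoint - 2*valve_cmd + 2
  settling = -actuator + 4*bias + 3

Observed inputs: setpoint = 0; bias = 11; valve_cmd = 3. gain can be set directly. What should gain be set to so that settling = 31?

gain = 3

Substituting into the actuator equation gives actuator = 4*gain + 4.
This gives settling = -4*gain + 43.
Solve -4*gain + 43 = 31: gain = (31 - 43) / -4 = 3.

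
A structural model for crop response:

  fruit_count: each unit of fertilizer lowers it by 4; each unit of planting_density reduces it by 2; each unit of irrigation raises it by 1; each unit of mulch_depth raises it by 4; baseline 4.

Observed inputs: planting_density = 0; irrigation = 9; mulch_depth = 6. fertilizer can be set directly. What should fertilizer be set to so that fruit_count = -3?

Substituting into the fruit_count equation gives fruit_count = -4*fertilizer + 37.
Solve -4*fertilizer + 37 = -3: fertilizer = (-3 - 37) / -4 = 10.

fertilizer = 10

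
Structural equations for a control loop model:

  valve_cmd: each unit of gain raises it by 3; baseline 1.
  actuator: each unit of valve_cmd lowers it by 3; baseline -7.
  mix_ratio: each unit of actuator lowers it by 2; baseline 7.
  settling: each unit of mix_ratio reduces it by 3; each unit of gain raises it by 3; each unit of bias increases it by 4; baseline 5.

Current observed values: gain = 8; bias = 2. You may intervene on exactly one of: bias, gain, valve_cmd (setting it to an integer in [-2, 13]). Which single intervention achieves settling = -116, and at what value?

Intervening on bias: settling = 4*bias - 484. Reaching -116 requires bias = 92, outside [-2, 13].
Intervening on gain: settling = -51*gain - 68. Reaching -116 requires gain = 16/17, not an integer.
Intervening on valve_cmd: with other inputs at their observed values, settling = -18*valve_cmd - 26. Solving for -116 gives valve_cmd = 5, within [-2, 13].

set valve_cmd = 5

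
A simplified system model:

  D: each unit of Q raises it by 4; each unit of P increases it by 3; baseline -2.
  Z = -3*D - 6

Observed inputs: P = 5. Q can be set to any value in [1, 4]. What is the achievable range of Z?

-93 to -57

Substituting into the D equation gives D = 4*Q + 13.
Substituting into the Z equation gives Z = -12*Q - 45.
Linear in Q, so extremes are at the endpoints: Q = 1 gives Z = -57; Q = 4 gives Z = -93.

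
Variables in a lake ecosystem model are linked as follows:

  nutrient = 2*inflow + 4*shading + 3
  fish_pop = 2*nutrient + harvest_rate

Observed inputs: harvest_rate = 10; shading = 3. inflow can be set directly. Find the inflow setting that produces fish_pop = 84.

Substituting into the nutrient equation gives nutrient = 2*inflow + 15.
This gives fish_pop = 4*inflow + 40.
Solve 4*inflow + 40 = 84: inflow = (84 - 40) / 4 = 11.

inflow = 11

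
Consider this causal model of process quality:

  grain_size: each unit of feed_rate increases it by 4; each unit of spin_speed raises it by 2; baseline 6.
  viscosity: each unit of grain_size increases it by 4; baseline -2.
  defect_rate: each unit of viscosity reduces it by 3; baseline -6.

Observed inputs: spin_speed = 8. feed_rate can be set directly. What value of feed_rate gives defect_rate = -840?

feed_rate = 12

Substituting into the grain_size equation gives grain_size = 4*feed_rate + 22.
This gives viscosity = 16*feed_rate + 86.
So defect_rate = -48*feed_rate - 264.
Solve -48*feed_rate - 264 = -840: feed_rate = (-840 + 264) / -48 = 12.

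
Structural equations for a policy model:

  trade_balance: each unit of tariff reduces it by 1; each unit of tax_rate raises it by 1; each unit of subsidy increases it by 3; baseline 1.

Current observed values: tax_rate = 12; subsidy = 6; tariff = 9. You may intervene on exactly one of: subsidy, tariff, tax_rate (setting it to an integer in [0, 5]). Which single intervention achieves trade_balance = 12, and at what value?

set tax_rate = 2

Intervening on subsidy: trade_balance = 3*subsidy + 4. Reaching 12 requires subsidy = 8/3, not an integer.
Intervening on tariff: trade_balance = -tariff + 31. Reaching 12 requires tariff = 19, outside [0, 5].
Intervening on tax_rate: with other inputs at their observed values, trade_balance = tax_rate + 10. Solving for 12 gives tax_rate = 2, within [0, 5].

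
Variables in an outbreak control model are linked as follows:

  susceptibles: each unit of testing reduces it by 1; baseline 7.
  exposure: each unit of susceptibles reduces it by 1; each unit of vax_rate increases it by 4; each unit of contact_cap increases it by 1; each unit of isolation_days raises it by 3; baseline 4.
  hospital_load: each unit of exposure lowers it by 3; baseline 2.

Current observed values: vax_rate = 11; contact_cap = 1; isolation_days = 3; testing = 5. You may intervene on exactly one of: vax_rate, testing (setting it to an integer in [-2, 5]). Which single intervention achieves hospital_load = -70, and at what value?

Intervening on vax_rate: with other inputs at their observed values, hospital_load = -12*vax_rate - 34. Solving for -70 gives vax_rate = 3, within [-2, 5].
Intervening on testing: hospital_load = -3*testing - 151. Reaching -70 requires testing = -27, outside [-2, 5].

set vax_rate = 3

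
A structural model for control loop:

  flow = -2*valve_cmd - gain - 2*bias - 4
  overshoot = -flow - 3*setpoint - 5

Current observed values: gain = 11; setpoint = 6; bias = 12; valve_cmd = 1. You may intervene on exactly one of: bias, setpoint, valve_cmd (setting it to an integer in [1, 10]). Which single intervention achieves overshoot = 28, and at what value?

Intervening on bias: overshoot = 2*bias - 6. Reaching 28 requires bias = 17, outside [1, 10].
Intervening on setpoint: overshoot = -3*setpoint + 36. Reaching 28 requires setpoint = 8/3, not an integer.
Intervening on valve_cmd: with other inputs at their observed values, overshoot = 2*valve_cmd + 16. Solving for 28 gives valve_cmd = 6, within [1, 10].

set valve_cmd = 6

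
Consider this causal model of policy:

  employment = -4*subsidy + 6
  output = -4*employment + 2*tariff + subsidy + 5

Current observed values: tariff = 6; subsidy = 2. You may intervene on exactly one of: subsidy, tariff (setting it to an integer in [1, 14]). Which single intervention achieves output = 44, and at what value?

Intervening on subsidy: with other inputs at their observed values, output = 17*subsidy - 7. Solving for 44 gives subsidy = 3, within [1, 14].
Intervening on tariff: output = 2*tariff + 15. Reaching 44 requires tariff = 29/2, not an integer.

set subsidy = 3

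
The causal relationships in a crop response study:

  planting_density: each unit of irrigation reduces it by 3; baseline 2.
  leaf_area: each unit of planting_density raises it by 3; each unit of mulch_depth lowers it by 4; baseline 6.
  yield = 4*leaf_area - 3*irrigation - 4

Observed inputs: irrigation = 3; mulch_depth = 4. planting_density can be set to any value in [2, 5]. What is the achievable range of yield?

Intervening on planting_density fixes its value directly, overriding its dependence on irrigation.
Substituting into the leaf_area equation gives leaf_area = 3*planting_density - 10.
This gives yield = 12*planting_density - 53.
Linear in planting_density, so extremes are at the endpoints: planting_density = 2 gives yield = -29; planting_density = 5 gives yield = 7.

-29 to 7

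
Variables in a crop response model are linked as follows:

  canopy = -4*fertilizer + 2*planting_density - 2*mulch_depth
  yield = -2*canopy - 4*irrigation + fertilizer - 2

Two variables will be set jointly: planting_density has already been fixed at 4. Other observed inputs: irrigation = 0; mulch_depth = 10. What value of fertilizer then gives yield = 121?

fertilizer = 11

With planting_density held at 4:
Substituting into the canopy equation gives canopy = -4*fertilizer - 12.
Substituting into the yield equation gives yield = 9*fertilizer + 22.
Solve 9*fertilizer + 22 = 121: fertilizer = (121 - 22) / 9 = 11.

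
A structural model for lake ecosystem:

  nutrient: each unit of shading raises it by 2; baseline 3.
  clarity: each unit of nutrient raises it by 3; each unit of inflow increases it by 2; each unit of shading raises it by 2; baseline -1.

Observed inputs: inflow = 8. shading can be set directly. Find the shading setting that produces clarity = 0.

Substituting into the clarity equation gives clarity = 8*shading + 24.
Solve 8*shading + 24 = 0: shading = (0 - 24) / 8 = -3.

shading = -3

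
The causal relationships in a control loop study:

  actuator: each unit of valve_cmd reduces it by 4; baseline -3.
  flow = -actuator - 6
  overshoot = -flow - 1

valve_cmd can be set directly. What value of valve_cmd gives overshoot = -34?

Substituting into the flow equation gives flow = 4*valve_cmd - 3.
overshoot becomes -4*valve_cmd + 2.
Solve -4*valve_cmd + 2 = -34: valve_cmd = (-34 - 2) / -4 = 9.

valve_cmd = 9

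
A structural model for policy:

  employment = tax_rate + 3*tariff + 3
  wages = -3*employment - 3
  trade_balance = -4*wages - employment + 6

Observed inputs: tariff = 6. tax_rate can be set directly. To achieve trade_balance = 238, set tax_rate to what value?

tax_rate = -1

Substituting into the employment equation gives employment = tax_rate + 21.
Substituting into the wages equation gives wages = -3*tax_rate - 66.
Substituting into the trade_balance equation gives trade_balance = 11*tax_rate + 249.
Solve 11*tax_rate + 249 = 238: tax_rate = (238 - 249) / 11 = -1.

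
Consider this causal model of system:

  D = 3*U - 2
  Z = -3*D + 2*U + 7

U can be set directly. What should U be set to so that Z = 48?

Substituting into the Z equation gives Z = -7*U + 13.
Solve -7*U + 13 = 48: U = (48 - 13) / -7 = -5.

U = -5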